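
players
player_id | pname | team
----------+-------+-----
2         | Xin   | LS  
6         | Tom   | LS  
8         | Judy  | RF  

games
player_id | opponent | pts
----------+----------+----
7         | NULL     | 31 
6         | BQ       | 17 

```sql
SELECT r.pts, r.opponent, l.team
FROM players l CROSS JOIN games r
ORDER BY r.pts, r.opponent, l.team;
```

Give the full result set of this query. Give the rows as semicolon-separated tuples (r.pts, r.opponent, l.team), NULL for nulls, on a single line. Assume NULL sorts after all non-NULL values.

CROSS JOIN pairs every row of `players` with every row of `games`: 3 × 2 = 6 rows.

(17, BQ, LS); (17, BQ, LS); (17, BQ, RF); (31, NULL, LS); (31, NULL, LS); (31, NULL, RF)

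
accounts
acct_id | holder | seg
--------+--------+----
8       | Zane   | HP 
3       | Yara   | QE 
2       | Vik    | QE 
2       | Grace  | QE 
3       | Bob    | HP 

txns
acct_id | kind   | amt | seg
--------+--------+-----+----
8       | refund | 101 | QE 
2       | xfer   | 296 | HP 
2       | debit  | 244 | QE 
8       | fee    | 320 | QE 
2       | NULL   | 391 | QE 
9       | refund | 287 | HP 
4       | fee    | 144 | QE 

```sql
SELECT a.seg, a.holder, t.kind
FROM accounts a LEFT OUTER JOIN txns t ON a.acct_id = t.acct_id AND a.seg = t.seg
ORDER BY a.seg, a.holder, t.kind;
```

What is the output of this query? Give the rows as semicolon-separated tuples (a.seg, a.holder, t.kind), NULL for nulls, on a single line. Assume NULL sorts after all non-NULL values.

(HP, Bob, NULL); (HP, Zane, NULL); (QE, Grace, debit); (QE, Grace, NULL); (QE, Vik, debit); (QE, Vik, NULL); (QE, Yara, NULL)

LEFT JOIN keeps every row from `accounts`; unmatched rows get NULL for `txns`'s columns.
Matching on a.acct_id = t.acct_id AND a.seg = t.seg.
- a (acct_id=8, seg=HP) has no partner → padded with NULL.
- a (acct_id=3, seg=QE) has no partner → padded with NULL.
- a (acct_id=2, seg=QE) pairs with 2 row(s) of t.
- a (acct_id=2, seg=QE) pairs with 2 row(s) of t.
- a (acct_id=3, seg=HP) has no partner → padded with NULL.
After projecting and ordering:
a.seg | a.holder | t.kind
HP | Bob | NULL
HP | Zane | NULL
QE | Grace | debit
QE | Grace | NULL
QE | Vik | debit
QE | Vik | NULL
QE | Yara | NULL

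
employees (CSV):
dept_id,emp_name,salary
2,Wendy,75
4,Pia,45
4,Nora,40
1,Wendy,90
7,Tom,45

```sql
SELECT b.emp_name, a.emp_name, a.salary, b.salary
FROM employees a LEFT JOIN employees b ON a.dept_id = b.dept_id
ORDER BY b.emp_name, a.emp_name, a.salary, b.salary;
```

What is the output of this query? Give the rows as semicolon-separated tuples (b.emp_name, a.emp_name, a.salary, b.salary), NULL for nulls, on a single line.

LEFT JOIN keeps every row from `employees a`; unmatched rows get NULL for `employees b`'s columns.
Matching on a.dept_id = b.dept_id.
- a row (dept_id=2): matches 1 b row(s) → 1 output row(s).
- a row (dept_id=4): matches 2 b row(s) → 2 output row(s).
- a row (dept_id=4): matches 2 b row(s) → 2 output row(s).
- a row (dept_id=1): matches 1 b row(s) → 1 output row(s).
- a row (dept_id=7): matches 1 b row(s) → 1 output row(s).
After projecting and ordering:
b.emp_name | a.emp_name | a.salary | b.salary
Nora | Nora | 40 | 40
Nora | Pia | 45 | 40
Pia | Nora | 40 | 45
Pia | Pia | 45 | 45
Tom | Tom | 45 | 45
Wendy | Wendy | 75 | 75
Wendy | Wendy | 90 | 90

(Nora, Nora, 40, 40); (Nora, Pia, 45, 40); (Pia, Nora, 40, 45); (Pia, Pia, 45, 45); (Tom, Tom, 45, 45); (Wendy, Wendy, 75, 75); (Wendy, Wendy, 90, 90)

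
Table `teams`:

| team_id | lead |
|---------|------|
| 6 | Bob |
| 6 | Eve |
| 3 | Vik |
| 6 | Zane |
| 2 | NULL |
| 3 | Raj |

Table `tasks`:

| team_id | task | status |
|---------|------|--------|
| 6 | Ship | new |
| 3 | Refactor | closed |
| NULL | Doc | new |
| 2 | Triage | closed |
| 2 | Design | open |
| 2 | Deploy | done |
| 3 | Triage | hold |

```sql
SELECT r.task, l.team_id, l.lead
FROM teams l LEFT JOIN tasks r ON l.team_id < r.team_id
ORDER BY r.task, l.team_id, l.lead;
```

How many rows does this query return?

LEFT JOIN keeps every row from `teams`; unmatched rows get NULL for `tasks`'s columns.
Matching on l.team_id < r.team_id. A NULL in a compared column never satisfies the condition.
Matched pairs: 5; unmatched l rows kept: 3.
Total: 5 matched + 3 padded = 8 rows.

8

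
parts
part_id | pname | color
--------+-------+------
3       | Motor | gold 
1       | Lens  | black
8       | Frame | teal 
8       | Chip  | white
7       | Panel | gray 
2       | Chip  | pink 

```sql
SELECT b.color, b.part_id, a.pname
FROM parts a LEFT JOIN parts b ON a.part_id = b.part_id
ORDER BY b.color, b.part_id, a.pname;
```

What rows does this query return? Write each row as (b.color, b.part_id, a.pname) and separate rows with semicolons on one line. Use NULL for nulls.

(black, 1, Lens); (gold, 3, Motor); (gray, 7, Panel); (pink, 2, Chip); (teal, 8, Chip); (teal, 8, Frame); (white, 8, Chip); (white, 8, Frame)

LEFT JOIN keeps every row from `parts a`; unmatched rows get NULL for `parts b`'s columns.
Matching on a.part_id = b.part_id.
- a (part_id=3) pairs with 1 row(s) of b.
- a (part_id=1) pairs with 1 row(s) of b.
- a (part_id=8) pairs with 2 row(s) of b.
- a (part_id=8) pairs with 2 row(s) of b.
- a (part_id=7) pairs with 1 row(s) of b.
- a (part_id=2) pairs with 1 row(s) of b.
After projecting and ordering:
b.color | b.part_id | a.pname
black | 1 | Lens
gold | 3 | Motor
gray | 7 | Panel
pink | 2 | Chip
teal | 8 | Chip
teal | 8 | Frame
white | 8 | Chip
white | 8 | Frame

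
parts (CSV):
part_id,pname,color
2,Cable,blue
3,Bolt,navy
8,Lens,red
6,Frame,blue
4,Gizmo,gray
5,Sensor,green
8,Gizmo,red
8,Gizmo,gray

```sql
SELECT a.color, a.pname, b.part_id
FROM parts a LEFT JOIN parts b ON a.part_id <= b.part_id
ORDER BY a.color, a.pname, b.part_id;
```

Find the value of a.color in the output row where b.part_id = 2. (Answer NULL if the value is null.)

LEFT JOIN keeps every row from `parts a`; unmatched rows get NULL for `parts b`'s columns.
Matching on a.part_id <= b.part_id.
- a row (part_id=2): matches 8 b row(s) → 8 output row(s).
- a row (part_id=3): matches 7 b row(s) → 7 output row(s).
- a row (part_id=8): matches 3 b row(s) → 3 output row(s).
- a row (part_id=6): matches 4 b row(s) → 4 output row(s).
- a row (part_id=4): matches 6 b row(s) → 6 output row(s).
- a row (part_id=5): matches 5 b row(s) → 5 output row(s).
- a row (part_id=8): matches 3 b row(s) → 3 output row(s).
- a row (part_id=8): matches 3 b row(s) → 3 output row(s).

blue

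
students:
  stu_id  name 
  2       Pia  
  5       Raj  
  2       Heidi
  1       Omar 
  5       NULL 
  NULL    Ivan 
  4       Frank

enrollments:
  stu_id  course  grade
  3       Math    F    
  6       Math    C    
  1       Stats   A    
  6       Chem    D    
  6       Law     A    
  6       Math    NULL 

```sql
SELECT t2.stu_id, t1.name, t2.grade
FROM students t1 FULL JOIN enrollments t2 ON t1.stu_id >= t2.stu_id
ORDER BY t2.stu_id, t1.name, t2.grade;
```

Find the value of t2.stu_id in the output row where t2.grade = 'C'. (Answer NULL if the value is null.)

FULL OUTER JOIN keeps every row from both sides; unmatched rows get NULL for the other side's columns.
Matching on t1.stu_id >= t2.stu_id. A NULL in a compared column never satisfies the condition.
- t1 (stu_id=2) pairs with 1 row(s) of t2.
- t1 (stu_id=5) pairs with 2 row(s) of t2.
- t1 (stu_id=2) pairs with 1 row(s) of t2.
- t1 (stu_id=1) pairs with 1 row(s) of t2.
- t1 (stu_id=5) pairs with 2 row(s) of t2.
- t1 (stu_id=NULL) has no partner → padded with NULL.
- t1 (stu_id=4) pairs with 2 row(s) of t2.
- 4 row(s) from t2 found no t1 partner → padded with NULL.

6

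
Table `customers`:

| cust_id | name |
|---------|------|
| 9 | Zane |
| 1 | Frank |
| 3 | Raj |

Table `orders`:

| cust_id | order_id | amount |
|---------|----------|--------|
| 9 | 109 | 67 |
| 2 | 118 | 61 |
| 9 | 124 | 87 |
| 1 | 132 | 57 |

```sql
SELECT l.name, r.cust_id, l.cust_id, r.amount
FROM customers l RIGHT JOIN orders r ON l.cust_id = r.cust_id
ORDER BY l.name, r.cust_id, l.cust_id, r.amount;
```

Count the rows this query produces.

RIGHT JOIN keeps every row from `orders`; unmatched rows get NULL for `customers`'s columns.
Matching on l.cust_id = r.cust_id.
- l (cust_id=9) pairs with 2 row(s) of r.
- l (cust_id=1) pairs with 1 row(s) of r.
- l (cust_id=3) has no partner in r.
- plus 1 unmatched r row(s), each kept with NULL l columns.
Total: 3 matched + 1 padded = 4 rows.

4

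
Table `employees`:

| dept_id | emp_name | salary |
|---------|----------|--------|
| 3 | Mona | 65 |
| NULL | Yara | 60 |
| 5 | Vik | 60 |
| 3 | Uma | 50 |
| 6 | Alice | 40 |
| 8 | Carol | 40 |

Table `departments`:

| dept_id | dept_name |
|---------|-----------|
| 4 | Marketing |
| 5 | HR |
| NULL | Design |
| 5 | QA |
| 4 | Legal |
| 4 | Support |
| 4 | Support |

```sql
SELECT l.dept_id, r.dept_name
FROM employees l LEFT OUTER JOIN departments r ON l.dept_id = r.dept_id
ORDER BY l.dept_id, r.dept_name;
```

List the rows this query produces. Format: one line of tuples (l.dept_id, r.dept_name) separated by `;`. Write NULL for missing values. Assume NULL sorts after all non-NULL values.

(3, NULL); (3, NULL); (5, HR); (5, QA); (6, NULL); (8, NULL); (NULL, NULL)

LEFT JOIN keeps every row from `employees`; unmatched rows get NULL for `departments`'s columns.
Matching on l.dept_id = r.dept_id. A NULL in a compared column never satisfies the condition.
Matched pairs: 2; unmatched l rows kept: 5.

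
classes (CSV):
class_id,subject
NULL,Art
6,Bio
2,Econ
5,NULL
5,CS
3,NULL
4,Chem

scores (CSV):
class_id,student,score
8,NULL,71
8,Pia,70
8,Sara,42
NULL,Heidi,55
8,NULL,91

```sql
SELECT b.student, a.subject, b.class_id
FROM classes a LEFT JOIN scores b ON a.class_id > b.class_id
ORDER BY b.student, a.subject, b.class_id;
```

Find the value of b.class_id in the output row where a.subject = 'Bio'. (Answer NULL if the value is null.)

NULL

LEFT JOIN keeps every row from `classes`; unmatched rows get NULL for `scores`'s columns.
Matching on a.class_id > b.class_id. A NULL in a compared column never satisfies the condition.
- a row (class_id=NULL): no match → kept, b columns NULL.
- a row (class_id=6): no match → kept, b columns NULL.
- a row (class_id=2): no match → kept, b columns NULL.
- a row (class_id=5): no match → kept, b columns NULL.
- a row (class_id=5): no match → kept, b columns NULL.
- a row (class_id=3): no match → kept, b columns NULL.
- a row (class_id=4): no match → kept, b columns NULL.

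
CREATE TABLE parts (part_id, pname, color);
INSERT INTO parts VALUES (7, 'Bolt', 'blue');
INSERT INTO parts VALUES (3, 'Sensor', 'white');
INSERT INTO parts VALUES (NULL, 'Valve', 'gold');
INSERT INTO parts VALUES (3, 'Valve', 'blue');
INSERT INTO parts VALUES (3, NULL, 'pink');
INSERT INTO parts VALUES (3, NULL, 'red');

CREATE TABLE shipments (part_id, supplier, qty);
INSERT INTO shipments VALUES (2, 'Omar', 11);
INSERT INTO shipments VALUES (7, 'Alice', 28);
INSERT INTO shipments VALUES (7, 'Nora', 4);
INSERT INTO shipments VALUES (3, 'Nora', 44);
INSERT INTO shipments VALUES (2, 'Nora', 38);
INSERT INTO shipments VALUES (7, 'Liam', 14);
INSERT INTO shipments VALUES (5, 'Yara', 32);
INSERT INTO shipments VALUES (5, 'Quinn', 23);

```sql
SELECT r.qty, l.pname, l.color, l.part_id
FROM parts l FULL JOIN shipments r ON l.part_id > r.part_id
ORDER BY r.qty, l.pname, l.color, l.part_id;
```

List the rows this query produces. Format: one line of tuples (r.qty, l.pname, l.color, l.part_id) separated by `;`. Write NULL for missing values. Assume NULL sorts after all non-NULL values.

(4, NULL, NULL, NULL); (11, Bolt, blue, 7); (11, Sensor, white, 3); (11, Valve, blue, 3); (11, NULL, pink, 3); (11, NULL, red, 3); (14, NULL, NULL, NULL); (23, Bolt, blue, 7); (28, NULL, NULL, NULL); (32, Bolt, blue, 7); (38, Bolt, blue, 7); (38, Sensor, white, 3); (38, Valve, blue, 3); (38, NULL, pink, 3); (38, NULL, red, 3); (44, Bolt, blue, 7); (NULL, Valve, gold, NULL)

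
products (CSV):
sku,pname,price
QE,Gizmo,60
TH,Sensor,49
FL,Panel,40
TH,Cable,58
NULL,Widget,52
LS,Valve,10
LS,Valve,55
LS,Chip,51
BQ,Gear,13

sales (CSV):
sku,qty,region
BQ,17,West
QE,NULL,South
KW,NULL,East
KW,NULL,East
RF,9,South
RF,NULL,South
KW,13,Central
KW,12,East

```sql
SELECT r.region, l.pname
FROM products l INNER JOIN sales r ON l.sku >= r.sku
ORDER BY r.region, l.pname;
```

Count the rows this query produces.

39

INNER JOIN keeps only pairs where the ON condition holds.
Matching on l.sku >= r.sku. A NULL in a compared column never satisfies the condition.
- l (sku=QE) pairs with 6 row(s) of r.
- l (sku=TH) pairs with 8 row(s) of r.
- l (sku=FL) pairs with 1 row(s) of r.
- l (sku=TH) pairs with 8 row(s) of r.
- l (sku=NULL) has no partner → excluded.
- l (sku=LS) pairs with 5 row(s) of r.
- l (sku=LS) pairs with 5 row(s) of r.
- l (sku=LS) pairs with 5 row(s) of r.
- l (sku=BQ) pairs with 1 row(s) of r.
Total: 39 rows.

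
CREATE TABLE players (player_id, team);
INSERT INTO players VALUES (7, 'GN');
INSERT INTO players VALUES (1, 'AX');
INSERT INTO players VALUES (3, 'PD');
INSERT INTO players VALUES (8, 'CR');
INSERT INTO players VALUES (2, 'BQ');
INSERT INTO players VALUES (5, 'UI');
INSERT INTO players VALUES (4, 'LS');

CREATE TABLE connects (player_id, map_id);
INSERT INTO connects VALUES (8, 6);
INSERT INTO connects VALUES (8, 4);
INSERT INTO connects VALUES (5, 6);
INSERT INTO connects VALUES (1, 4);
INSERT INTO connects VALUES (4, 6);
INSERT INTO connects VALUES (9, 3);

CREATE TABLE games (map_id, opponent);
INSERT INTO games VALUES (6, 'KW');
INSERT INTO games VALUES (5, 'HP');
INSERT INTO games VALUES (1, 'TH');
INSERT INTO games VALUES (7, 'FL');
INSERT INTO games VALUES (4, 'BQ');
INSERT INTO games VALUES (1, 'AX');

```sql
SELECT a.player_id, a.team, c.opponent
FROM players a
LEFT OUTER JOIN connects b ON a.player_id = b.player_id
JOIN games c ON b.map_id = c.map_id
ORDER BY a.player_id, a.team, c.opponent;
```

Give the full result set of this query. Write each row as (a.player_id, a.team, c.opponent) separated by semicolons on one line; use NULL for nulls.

(1, AX, BQ); (4, LS, KW); (5, UI, KW); (8, CR, BQ); (8, CR, KW)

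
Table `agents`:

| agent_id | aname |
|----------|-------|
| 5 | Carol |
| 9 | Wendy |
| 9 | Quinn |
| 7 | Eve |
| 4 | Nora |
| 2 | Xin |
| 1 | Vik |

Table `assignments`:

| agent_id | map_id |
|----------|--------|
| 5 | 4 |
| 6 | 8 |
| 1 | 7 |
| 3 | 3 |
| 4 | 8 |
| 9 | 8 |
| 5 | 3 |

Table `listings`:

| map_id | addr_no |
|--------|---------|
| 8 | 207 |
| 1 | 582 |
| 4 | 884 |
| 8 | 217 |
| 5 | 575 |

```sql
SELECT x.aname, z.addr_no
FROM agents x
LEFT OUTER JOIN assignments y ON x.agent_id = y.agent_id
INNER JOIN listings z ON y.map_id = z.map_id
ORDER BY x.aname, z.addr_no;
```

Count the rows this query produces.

Step 1 — x LEFT JOIN y on agent_id → 8 row(s).
Then INNER JOIN `listings z` on map_id: keep only rows whose y.map_id appears in z.
Result: 7 row(s).

7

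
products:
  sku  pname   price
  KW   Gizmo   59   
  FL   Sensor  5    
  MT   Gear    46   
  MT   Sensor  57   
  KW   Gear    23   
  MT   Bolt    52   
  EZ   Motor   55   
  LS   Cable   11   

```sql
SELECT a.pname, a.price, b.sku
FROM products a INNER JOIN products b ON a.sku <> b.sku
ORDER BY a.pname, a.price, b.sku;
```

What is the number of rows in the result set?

48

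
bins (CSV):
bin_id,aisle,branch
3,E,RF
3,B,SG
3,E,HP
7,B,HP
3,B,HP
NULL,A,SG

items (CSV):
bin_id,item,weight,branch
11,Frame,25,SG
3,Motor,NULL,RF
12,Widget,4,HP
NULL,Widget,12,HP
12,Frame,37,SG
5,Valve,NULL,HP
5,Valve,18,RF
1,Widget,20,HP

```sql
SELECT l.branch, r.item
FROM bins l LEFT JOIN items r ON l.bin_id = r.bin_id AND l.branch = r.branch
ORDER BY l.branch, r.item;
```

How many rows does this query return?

6

LEFT JOIN keeps every row from `bins`; unmatched rows get NULL for `items`'s columns.
Matching on l.bin_id = r.bin_id AND l.branch = r.branch. A NULL in a compared column never satisfies the condition.
Matched pairs: 1; unmatched l rows kept: 5.
Total: 1 matched + 5 padded = 6 rows.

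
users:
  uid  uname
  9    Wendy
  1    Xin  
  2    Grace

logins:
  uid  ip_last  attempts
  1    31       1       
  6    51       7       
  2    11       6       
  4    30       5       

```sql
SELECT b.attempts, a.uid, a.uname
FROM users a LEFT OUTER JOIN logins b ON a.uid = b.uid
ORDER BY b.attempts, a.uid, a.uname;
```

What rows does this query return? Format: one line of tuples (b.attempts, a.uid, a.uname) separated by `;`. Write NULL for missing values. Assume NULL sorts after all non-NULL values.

(1, 1, Xin); (6, 2, Grace); (NULL, 9, Wendy)

LEFT JOIN keeps every row from `users`; unmatched rows get NULL for `logins`'s columns.
Matching on a.uid = b.uid.
- a (uid=9) has no partner → padded with NULL.
- a (uid=1) pairs with 1 row(s) of b.
- a (uid=2) pairs with 1 row(s) of b.
After projecting and ordering:
b.attempts | a.uid | a.uname
1 | 1 | Xin
6 | 2 | Grace
NULL | 9 | Wendy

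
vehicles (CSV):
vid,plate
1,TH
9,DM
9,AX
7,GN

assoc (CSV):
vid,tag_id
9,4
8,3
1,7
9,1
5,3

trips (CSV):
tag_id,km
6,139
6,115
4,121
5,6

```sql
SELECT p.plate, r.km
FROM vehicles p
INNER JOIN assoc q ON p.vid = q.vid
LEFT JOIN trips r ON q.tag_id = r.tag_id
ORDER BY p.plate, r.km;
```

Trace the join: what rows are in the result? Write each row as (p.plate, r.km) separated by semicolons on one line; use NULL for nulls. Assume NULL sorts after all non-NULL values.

(AX, 121); (AX, NULL); (DM, 121); (DM, NULL); (TH, NULL)

Step 1 — p INNER JOIN q on vid → 5 row(s).
Then LEFT JOIN `trips r` on tag_id: each of those 5 rows is kept; rows whose q.tag_id has no match in r get NULL for r's columns.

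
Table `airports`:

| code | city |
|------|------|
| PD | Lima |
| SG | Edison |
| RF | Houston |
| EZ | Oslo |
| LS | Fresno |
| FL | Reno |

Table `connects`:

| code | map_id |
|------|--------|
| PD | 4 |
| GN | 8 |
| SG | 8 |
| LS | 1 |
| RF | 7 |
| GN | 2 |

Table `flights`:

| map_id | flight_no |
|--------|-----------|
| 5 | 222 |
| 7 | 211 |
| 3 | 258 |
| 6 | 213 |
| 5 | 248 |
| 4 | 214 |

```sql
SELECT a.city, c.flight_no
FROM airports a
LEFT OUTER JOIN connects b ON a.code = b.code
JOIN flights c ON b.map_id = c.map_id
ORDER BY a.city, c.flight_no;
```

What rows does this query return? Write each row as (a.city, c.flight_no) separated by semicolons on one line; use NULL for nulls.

(Houston, 211); (Lima, 214)

Evaluate left to right. First `airports a LEFT JOIN connects b` on code: 6 row(s).
Then INNER JOIN `flights c` on map_id: keep only rows whose b.map_id appears in c.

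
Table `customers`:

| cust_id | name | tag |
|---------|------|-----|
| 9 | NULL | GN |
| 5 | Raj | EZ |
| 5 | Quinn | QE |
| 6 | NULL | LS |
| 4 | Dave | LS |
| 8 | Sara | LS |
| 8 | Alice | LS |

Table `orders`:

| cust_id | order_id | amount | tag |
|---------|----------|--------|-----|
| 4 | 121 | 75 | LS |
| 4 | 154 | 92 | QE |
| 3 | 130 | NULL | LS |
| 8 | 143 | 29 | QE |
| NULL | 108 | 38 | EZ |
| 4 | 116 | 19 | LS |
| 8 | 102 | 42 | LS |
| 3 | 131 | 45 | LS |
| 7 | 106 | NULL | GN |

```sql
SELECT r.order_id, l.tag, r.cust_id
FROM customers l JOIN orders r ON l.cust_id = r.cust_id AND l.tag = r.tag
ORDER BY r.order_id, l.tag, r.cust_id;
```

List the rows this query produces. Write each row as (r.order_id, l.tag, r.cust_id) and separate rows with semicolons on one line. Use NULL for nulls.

(102, LS, 8); (102, LS, 8); (116, LS, 4); (121, LS, 4)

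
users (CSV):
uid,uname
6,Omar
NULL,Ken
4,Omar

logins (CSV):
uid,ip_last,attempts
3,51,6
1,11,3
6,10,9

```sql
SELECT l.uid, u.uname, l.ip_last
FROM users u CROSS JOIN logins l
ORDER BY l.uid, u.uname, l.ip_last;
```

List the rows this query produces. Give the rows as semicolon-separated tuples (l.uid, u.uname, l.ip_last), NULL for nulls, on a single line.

CROSS JOIN pairs every row of `users` with every row of `logins`: 3 × 3 = 9 rows.

(1, Ken, 11); (1, Omar, 11); (1, Omar, 11); (3, Ken, 51); (3, Omar, 51); (3, Omar, 51); (6, Ken, 10); (6, Omar, 10); (6, Omar, 10)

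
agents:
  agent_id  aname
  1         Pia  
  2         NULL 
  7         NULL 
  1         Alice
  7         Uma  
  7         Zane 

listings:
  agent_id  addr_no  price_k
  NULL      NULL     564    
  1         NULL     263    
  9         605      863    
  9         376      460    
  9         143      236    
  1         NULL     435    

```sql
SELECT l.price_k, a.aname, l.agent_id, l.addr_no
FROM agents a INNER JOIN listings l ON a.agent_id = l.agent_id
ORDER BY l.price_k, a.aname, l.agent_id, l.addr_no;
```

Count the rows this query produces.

4

INNER JOIN keeps only pairs where the ON condition holds.
Matching on a.agent_id = l.agent_id. A NULL in a compared column never satisfies the condition.
- agent_id=1: 2 matching l row(s), so 2 row(s) emitted.
- agent_id=2: no matching l row, dropped.
- agent_id=7: no matching l row, dropped.
- agent_id=1: 2 matching l row(s), so 2 row(s) emitted.
- agent_id=7: no matching l row, dropped.
- agent_id=7: no matching l row, dropped.
Total: 4 rows.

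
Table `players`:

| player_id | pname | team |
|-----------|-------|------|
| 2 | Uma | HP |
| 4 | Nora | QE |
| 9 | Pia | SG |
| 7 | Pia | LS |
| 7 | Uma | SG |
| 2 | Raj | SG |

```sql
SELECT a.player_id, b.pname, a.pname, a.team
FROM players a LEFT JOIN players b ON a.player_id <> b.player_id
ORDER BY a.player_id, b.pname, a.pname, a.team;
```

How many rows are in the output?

26

LEFT JOIN keeps every row from `players a`; unmatched rows get NULL for `players b`'s columns.
Matching on a.player_id <> b.player_id.
- a[0] player_id=2 → 4 match(es) in b → 4 row(s).
- a[1] player_id=4 → 5 match(es) in b → 5 row(s).
- a[2] player_id=9 → 5 match(es) in b → 5 row(s).
- a[3] player_id=7 → 4 match(es) in b → 4 row(s).
- a[4] player_id=7 → 4 match(es) in b → 4 row(s).
- a[5] player_id=2 → 4 match(es) in b → 4 row(s).
Total: 26 rows.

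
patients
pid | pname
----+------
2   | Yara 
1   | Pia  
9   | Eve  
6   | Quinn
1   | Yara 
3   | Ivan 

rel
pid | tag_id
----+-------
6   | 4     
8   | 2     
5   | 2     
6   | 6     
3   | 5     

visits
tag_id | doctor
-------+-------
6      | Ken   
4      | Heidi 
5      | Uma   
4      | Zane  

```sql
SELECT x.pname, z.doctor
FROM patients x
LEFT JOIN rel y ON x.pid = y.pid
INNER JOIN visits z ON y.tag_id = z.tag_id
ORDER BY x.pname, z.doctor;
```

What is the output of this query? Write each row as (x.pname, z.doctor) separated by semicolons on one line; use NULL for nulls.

(Ivan, Uma); (Quinn, Heidi); (Quinn, Ken); (Quinn, Zane)

Step 1 — x LEFT JOIN y on pid → 7 row(s).
Then INNER JOIN `visits z` on tag_id: keep only rows whose y.tag_id appears in z.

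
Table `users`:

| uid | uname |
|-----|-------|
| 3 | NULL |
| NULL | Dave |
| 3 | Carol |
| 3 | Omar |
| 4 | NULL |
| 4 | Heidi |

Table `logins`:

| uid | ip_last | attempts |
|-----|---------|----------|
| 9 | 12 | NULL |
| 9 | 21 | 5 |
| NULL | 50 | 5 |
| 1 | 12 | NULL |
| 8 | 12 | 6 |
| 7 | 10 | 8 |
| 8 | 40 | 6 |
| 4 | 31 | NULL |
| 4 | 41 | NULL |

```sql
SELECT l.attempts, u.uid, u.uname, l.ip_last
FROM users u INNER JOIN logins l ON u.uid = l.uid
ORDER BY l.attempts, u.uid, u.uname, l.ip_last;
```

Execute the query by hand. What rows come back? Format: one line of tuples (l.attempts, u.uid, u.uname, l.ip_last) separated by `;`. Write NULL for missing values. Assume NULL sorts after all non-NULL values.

INNER JOIN keeps only pairs where the ON condition holds.
Matching on u.uid = l.uid. A NULL in a compared column never satisfies the condition.
- u[0] uid=3 → no match; dropped.
- u[1] uid=NULL → no match; dropped.
- u[2] uid=3 → no match; dropped.
- u[3] uid=3 → no match; dropped.
- u[4] uid=4 → 2 match(es) in l → 2 row(s).
- u[5] uid=4 → 2 match(es) in l → 2 row(s).
After projecting and ordering:
l.attempts | u.uid | u.uname | l.ip_last
NULL | 4 | Heidi | 31
NULL | 4 | Heidi | 41
NULL | 4 | NULL | 31
NULL | 4 | NULL | 41

(NULL, 4, Heidi, 31); (NULL, 4, Heidi, 41); (NULL, 4, NULL, 31); (NULL, 4, NULL, 41)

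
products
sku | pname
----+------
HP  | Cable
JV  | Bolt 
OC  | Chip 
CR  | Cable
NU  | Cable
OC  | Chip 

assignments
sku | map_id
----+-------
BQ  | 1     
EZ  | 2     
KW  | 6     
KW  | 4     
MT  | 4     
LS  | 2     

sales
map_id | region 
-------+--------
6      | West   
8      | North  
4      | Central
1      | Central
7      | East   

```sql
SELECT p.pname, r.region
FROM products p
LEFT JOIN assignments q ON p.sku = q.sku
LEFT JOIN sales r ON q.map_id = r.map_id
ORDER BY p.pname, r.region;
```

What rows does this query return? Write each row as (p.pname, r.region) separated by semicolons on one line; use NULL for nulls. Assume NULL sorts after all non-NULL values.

Evaluate left to right. First `products p LEFT JOIN assignments q` on sku: 6 row(s).
Then LEFT JOIN `sales r` on map_id: each of those 6 rows is kept; rows whose q.map_id has no match in r get NULL for r's columns.

(Bolt, NULL); (Cable, NULL); (Cable, NULL); (Cable, NULL); (Chip, NULL); (Chip, NULL)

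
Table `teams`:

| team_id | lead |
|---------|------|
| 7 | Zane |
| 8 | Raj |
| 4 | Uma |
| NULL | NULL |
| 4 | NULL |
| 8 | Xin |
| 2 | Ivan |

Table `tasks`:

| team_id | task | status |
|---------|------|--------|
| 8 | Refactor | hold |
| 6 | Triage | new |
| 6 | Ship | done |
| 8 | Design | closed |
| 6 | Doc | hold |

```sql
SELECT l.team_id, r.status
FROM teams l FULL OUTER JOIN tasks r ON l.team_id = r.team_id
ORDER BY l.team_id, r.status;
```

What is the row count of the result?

12

FULL OUTER JOIN keeps every row from both sides; unmatched rows get NULL for the other side's columns.
Matching on l.team_id = r.team_id. A NULL in a compared column never satisfies the condition.
- l[0] team_id=7 → no match; kept with NULLs on the r side.
- l[1] team_id=8 → 2 match(es) in r → 2 row(s).
- l[2] team_id=4 → no match; kept with NULLs on the r side.
- l[3] team_id=NULL → no match; kept with NULLs on the r side.
- l[4] team_id=4 → no match; kept with NULLs on the r side.
- l[5] team_id=8 → 2 match(es) in r → 2 row(s).
- l[6] team_id=2 → no match; kept with NULLs on the r side.
- 3 row(s) from r found no l partner → padded with NULL.
Total: 4 matched + 8 padded = 12 rows.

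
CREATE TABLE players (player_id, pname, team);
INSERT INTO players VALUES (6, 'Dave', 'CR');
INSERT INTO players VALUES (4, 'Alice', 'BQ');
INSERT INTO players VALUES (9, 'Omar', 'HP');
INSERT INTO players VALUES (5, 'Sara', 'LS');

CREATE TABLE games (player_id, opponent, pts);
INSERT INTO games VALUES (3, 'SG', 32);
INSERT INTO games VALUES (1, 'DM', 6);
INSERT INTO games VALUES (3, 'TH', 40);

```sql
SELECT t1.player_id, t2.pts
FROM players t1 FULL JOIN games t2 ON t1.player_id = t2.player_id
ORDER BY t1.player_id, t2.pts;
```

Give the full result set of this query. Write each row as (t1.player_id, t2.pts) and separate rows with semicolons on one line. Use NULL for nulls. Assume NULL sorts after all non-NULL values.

(4, NULL); (5, NULL); (6, NULL); (9, NULL); (NULL, 6); (NULL, 32); (NULL, 40)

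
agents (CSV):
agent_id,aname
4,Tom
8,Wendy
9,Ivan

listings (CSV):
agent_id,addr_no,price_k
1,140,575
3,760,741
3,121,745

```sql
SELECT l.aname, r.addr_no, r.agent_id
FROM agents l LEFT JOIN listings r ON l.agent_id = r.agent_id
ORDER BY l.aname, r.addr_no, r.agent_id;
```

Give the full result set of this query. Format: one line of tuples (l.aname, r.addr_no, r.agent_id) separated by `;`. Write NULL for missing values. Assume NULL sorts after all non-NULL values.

LEFT JOIN keeps every row from `agents`; unmatched rows get NULL for `listings`'s columns.
Matching on l.agent_id = r.agent_id.
- l[0] agent_id=4 → no match; kept with NULLs on the r side.
- l[1] agent_id=8 → no match; kept with NULLs on the r side.
- l[2] agent_id=9 → no match; kept with NULLs on the r side.
After projecting and ordering:
l.aname | r.addr_no | r.agent_id
Ivan | NULL | NULL
Tom | NULL | NULL
Wendy | NULL | NULL

(Ivan, NULL, NULL); (Tom, NULL, NULL); (Wendy, NULL, NULL)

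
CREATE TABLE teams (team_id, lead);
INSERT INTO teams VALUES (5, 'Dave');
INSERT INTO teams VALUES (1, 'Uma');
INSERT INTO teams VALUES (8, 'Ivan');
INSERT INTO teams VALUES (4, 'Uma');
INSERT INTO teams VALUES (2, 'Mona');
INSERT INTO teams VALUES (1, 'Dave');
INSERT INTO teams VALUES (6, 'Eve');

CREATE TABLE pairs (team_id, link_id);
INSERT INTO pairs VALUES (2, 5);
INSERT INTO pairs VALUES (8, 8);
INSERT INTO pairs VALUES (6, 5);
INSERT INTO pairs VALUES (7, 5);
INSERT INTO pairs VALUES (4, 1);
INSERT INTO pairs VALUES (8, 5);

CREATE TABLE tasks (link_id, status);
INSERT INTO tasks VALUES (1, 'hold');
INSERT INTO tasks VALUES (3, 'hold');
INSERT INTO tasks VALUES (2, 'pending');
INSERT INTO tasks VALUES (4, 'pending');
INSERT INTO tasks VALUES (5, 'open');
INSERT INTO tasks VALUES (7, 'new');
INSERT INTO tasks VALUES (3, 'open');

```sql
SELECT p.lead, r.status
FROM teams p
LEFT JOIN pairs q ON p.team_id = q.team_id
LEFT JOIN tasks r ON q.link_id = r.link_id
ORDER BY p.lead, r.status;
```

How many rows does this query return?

Joins associate left-to-right: teams LEFT JOIN pairs on team_id gives 8 intermediate row(s).
Then LEFT JOIN `tasks r` on link_id: each of those 8 rows is kept; rows whose q.link_id has no match in r get NULL for r's columns.
Result: 8 row(s).

8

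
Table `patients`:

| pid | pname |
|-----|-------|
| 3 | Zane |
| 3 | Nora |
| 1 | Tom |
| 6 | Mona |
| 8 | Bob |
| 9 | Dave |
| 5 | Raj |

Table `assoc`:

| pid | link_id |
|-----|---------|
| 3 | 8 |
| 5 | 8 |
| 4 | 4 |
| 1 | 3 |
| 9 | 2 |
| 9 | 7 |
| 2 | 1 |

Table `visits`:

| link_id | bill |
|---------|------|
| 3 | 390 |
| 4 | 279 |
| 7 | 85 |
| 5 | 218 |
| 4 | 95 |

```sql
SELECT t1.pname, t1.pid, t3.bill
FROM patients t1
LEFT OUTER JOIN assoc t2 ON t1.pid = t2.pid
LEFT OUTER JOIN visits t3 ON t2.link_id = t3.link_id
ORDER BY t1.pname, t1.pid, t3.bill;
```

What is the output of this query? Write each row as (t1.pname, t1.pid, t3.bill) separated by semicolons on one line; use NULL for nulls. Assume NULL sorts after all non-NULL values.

Step 1 — t1 LEFT JOIN t2 on pid → 8 row(s).
Then LEFT JOIN `visits t3` on link_id: each of those 8 rows is kept; rows whose t2.link_id has no match in t3 get NULL for t3's columns.

(Bob, 8, NULL); (Dave, 9, 85); (Dave, 9, NULL); (Mona, 6, NULL); (Nora, 3, NULL); (Raj, 5, NULL); (Tom, 1, 390); (Zane, 3, NULL)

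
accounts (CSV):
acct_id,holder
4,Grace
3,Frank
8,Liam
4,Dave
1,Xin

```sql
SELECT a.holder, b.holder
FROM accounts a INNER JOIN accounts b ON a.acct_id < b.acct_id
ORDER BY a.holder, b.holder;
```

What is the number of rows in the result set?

9

INNER JOIN keeps only pairs where the ON condition holds.
Matching on a.acct_id < b.acct_id.
- acct_id=4: 1 matching b row(s), so 1 row(s) emitted.
- acct_id=3: 3 matching b row(s), so 3 row(s) emitted.
- acct_id=8: no matching b row, dropped.
- acct_id=4: 1 matching b row(s), so 1 row(s) emitted.
- acct_id=1: 4 matching b row(s), so 4 row(s) emitted.
Total: 9 rows.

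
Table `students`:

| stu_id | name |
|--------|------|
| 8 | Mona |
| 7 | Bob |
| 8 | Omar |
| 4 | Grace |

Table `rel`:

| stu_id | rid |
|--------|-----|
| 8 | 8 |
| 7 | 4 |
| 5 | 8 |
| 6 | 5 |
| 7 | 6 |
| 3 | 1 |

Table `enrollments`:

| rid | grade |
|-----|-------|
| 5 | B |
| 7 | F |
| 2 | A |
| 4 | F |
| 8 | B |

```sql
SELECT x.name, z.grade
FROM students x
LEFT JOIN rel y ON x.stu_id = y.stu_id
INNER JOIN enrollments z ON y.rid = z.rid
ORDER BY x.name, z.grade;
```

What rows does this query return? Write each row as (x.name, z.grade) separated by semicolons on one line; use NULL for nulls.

Step 1 — x LEFT JOIN y on stu_id → 5 row(s).
Then INNER JOIN `enrollments z` on rid: keep only rows whose y.rid appears in z.

(Bob, F); (Mona, B); (Omar, B)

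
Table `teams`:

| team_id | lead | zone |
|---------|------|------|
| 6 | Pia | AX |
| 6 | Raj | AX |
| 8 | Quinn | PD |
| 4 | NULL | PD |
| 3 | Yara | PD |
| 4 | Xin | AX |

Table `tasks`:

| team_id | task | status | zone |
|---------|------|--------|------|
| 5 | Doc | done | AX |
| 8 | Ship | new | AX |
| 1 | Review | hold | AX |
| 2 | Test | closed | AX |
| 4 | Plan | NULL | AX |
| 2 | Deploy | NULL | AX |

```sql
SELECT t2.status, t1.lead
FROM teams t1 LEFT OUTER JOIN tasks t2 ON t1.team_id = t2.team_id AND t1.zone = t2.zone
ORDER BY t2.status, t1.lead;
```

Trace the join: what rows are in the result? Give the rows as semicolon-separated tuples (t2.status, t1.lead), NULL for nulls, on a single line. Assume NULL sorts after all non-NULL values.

(NULL, Pia); (NULL, Quinn); (NULL, Raj); (NULL, Xin); (NULL, Yara); (NULL, NULL)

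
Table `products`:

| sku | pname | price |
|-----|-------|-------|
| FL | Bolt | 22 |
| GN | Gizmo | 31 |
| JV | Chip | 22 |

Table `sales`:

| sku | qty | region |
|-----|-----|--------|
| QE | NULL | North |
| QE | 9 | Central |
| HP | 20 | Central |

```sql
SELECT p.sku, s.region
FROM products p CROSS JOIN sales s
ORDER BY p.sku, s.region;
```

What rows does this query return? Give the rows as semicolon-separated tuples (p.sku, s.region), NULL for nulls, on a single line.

(FL, Central); (FL, Central); (FL, North); (GN, Central); (GN, Central); (GN, North); (JV, Central); (JV, Central); (JV, North)

CROSS JOIN pairs every row of `products` with every row of `sales`: 3 × 3 = 9 rows.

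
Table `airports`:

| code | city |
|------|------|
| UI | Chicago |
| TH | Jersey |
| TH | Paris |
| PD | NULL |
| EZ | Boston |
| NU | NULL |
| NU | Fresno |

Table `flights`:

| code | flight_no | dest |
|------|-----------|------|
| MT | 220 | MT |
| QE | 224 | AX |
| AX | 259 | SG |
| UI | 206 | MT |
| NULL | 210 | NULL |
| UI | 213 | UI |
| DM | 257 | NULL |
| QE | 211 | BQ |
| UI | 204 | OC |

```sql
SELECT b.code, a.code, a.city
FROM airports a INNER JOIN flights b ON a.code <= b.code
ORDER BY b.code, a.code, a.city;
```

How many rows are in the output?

INNER JOIN keeps only pairs where the ON condition holds.
Matching on a.code <= b.code. A NULL in a compared column never satisfies the condition.
- a (code=UI) pairs with 3 row(s) of b.
- a (code=TH) pairs with 3 row(s) of b.
- a (code=TH) pairs with 3 row(s) of b.
- a (code=PD) pairs with 5 row(s) of b.
- a (code=EZ) pairs with 6 row(s) of b.
- a (code=NU) pairs with 5 row(s) of b.
- a (code=NU) pairs with 5 row(s) of b.
Total: 30 rows.

30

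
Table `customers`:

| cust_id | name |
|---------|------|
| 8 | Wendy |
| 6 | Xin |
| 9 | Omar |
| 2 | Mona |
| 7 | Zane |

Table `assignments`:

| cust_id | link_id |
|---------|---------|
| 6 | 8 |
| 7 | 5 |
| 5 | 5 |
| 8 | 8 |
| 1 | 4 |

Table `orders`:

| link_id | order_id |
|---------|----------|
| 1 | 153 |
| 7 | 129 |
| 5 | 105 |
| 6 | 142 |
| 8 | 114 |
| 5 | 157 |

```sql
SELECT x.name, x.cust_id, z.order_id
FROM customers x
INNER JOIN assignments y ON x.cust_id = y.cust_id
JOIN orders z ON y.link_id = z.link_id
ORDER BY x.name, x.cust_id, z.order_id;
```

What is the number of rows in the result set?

4

Joins associate left-to-right: customers INNER JOIN assignments on cust_id gives 3 intermediate row(s).
Then INNER JOIN `orders z` on link_id: keep only rows whose y.link_id appears in z.
Result: 4 row(s).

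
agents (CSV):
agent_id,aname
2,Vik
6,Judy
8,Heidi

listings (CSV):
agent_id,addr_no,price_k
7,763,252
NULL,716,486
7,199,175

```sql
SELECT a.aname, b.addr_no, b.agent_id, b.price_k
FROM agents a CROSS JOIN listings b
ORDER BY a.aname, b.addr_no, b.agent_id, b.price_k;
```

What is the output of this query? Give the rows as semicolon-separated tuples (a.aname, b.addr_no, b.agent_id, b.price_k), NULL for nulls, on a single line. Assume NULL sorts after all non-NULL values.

(Heidi, 199, 7, 175); (Heidi, 716, NULL, 486); (Heidi, 763, 7, 252); (Judy, 199, 7, 175); (Judy, 716, NULL, 486); (Judy, 763, 7, 252); (Vik, 199, 7, 175); (Vik, 716, NULL, 486); (Vik, 763, 7, 252)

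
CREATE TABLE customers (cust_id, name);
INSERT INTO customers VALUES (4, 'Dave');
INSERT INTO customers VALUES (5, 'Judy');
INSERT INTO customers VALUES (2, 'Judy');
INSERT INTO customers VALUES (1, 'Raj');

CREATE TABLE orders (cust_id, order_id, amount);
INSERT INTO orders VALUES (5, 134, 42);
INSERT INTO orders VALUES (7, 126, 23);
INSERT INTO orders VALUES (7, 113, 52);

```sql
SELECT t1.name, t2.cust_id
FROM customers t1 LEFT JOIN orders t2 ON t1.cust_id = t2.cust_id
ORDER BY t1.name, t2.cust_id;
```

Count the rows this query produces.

LEFT JOIN keeps every row from `customers`; unmatched rows get NULL for `orders`'s columns.
Matching on t1.cust_id = t2.cust_id.
Matched pairs: 1; unmatched t1 rows kept: 3.
Total: 1 matched + 3 padded = 4 rows.

4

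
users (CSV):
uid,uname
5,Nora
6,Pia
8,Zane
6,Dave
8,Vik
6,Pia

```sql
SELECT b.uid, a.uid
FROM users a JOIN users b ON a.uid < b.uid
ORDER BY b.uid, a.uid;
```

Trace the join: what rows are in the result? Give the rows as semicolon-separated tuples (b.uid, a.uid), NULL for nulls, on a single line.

(6, 5); (6, 5); (6, 5); (8, 5); (8, 5); (8, 6); (8, 6); (8, 6); (8, 6); (8, 6); (8, 6)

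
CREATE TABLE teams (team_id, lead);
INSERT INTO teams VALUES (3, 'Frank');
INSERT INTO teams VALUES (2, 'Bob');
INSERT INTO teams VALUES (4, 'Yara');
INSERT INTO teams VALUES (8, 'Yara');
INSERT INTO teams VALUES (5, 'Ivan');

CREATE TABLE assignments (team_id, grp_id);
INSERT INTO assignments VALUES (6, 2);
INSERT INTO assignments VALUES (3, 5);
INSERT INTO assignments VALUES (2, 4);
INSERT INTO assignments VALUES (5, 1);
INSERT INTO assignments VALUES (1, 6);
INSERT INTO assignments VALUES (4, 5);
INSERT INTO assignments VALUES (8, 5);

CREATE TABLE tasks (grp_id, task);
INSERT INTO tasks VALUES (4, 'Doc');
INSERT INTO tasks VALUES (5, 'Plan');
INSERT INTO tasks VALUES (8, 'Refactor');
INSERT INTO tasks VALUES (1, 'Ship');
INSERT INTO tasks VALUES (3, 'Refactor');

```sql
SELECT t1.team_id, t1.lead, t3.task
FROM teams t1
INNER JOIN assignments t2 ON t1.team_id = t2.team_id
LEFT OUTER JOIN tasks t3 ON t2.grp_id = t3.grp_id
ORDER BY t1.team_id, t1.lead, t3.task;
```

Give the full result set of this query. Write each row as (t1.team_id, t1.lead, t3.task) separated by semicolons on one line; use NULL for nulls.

Joins associate left-to-right: teams INNER JOIN assignments on team_id gives 5 intermediate row(s).
Then LEFT JOIN `tasks t3` on grp_id: each of those 5 rows is kept; rows whose t2.grp_id has no match in t3 get NULL for t3's columns.

(2, Bob, Doc); (3, Frank, Plan); (4, Yara, Plan); (5, Ivan, Ship); (8, Yara, Plan)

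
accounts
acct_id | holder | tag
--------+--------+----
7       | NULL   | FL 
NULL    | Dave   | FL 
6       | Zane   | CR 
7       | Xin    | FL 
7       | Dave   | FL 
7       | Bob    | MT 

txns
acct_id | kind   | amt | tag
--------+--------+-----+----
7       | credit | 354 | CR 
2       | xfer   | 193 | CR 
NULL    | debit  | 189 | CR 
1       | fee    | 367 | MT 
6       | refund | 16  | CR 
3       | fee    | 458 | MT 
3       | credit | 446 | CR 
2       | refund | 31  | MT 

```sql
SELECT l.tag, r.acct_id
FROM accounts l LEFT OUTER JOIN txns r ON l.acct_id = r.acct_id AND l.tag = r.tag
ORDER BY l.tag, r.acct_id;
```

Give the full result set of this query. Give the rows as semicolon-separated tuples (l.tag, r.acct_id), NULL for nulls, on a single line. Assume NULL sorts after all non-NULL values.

LEFT JOIN keeps every row from `accounts`; unmatched rows get NULL for `txns`'s columns.
Matching on l.acct_id = r.acct_id AND l.tag = r.tag. A NULL in a compared column never satisfies the condition.
- l row (acct_id=7, tag=FL): no match → kept, r columns NULL.
- l row (acct_id=NULL, tag=FL): no match → kept, r columns NULL.
- l row (acct_id=6, tag=CR): matches 1 r row(s) → 1 output row(s).
- l row (acct_id=7, tag=FL): no match → kept, r columns NULL.
- l row (acct_id=7, tag=FL): no match → kept, r columns NULL.
- l row (acct_id=7, tag=MT): no match → kept, r columns NULL.
After projecting and ordering:
l.tag | r.acct_id
CR | 6
FL | NULL
FL | NULL
FL | NULL
FL | NULL
MT | NULL

(CR, 6); (FL, NULL); (FL, NULL); (FL, NULL); (FL, NULL); (MT, NULL)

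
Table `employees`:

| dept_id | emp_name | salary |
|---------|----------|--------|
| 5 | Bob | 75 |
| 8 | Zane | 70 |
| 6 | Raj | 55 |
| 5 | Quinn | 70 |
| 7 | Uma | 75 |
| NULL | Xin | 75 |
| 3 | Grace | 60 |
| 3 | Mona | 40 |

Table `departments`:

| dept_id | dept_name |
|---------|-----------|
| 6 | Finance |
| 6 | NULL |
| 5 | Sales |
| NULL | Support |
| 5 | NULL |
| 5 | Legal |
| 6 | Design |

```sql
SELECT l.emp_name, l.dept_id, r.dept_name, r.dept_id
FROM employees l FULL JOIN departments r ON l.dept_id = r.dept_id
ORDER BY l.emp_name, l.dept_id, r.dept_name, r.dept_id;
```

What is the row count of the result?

15

FULL OUTER JOIN keeps every row from both sides; unmatched rows get NULL for the other side's columns.
Matching on l.dept_id = r.dept_id. A NULL in a compared column never satisfies the condition.
- dept_id=5: 3 matching r row(s), so 3 row(s) emitted.
- dept_id=8: no r row matches, row kept with r columns NULL.
- dept_id=6: 3 matching r row(s), so 3 row(s) emitted.
- dept_id=5: 3 matching r row(s), so 3 row(s) emitted.
- dept_id=7: no r row matches, row kept with r columns NULL.
- dept_id=NULL: no r row matches, row kept with r columns NULL.
- dept_id=3: no r row matches, row kept with r columns NULL.
- dept_id=3: no r row matches, row kept with r columns NULL.
- 1 r row(s) had no l match → kept, l columns NULL.
Total: 9 matched + 6 padded = 15 rows.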